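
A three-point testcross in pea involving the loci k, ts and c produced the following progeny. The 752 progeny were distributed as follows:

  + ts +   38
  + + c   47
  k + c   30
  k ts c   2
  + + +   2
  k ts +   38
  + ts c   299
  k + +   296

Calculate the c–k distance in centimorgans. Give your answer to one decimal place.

9.6 centimorgans

The two most frequent reciprocal classes, k + + and + ts c, are the parental types, so the F1 was k + + / + ts c.
The two rarest classes, + + + and k ts c, are the double crossovers. Comparing them with the parentals, only the k allele has switched, so k is the middle locus and the order is c – k – ts.
Crossovers in the c–k interval produce the single-crossover classes k + c and + ts + (30 + 38 = 68) plus the double crossovers (4).
RF(c–k) = (68 + 4) / 752 = 72/752 = 0.0957 → 9.6 centimorgans.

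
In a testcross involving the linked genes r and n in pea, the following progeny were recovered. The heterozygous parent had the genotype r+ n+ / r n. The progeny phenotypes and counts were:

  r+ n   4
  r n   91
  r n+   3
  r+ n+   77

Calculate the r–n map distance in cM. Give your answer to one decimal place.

The recombinant classes are r+ n and r n+: 4 + 3 = 7.
Recombination frequency = 7/175 = 0.0400 ≈ 4.0%, i.e. 4.0 cM.

4.0 cM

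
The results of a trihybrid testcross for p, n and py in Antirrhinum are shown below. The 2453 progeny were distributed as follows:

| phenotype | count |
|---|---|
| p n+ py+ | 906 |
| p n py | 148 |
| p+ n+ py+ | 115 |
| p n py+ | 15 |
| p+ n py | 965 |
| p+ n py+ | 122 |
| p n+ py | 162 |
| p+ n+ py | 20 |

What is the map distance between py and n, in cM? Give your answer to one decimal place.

The two most frequent reciprocal classes, p n+ py+ and p+ n py, are the parental types, so the F1 was p n+ py+ / p+ n py.
The two rarest classes, p n py+ and p+ n+ py, are the double crossovers. Comparing them with the parentals, only the n allele has switched, so n is the middle locus and the order is p – n – py.
Crossovers in the n–py interval produce the single-crossover classes p n+ py and p+ n py+ (162 + 122 = 284) plus the double crossovers (35).
RF(n–py) = (284 + 35) / 2453 = 319/2453 = 0.1300 → 13.0 cM.

13.0 cM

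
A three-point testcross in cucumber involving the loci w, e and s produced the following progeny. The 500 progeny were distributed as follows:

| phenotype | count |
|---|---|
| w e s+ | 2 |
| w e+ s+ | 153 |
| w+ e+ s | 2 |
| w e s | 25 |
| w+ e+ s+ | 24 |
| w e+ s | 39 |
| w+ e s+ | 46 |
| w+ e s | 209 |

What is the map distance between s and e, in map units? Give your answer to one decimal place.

The two most frequent reciprocal classes, w e+ s+ and w+ e s, are the parental types, so the F1 was w e+ s+ / w+ e s.
The two rarest classes, w e s+ and w+ e+ s, are the double crossovers. Comparing them with the parentals, only the e allele has switched, so e is the middle locus and the order is w – e – s.
Crossovers in the e–s interval produce the single-crossover classes w e+ s and w+ e s+ (39 + 46 = 85) plus the double crossovers (4).
RF(e–s) = (85 + 4) / 500 = 89/500 = 0.1780 → 17.8 map units.

17.8 map units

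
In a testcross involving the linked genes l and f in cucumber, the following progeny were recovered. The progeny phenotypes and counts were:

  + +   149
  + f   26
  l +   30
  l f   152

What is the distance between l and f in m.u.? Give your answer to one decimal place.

15.7 m.u.

The two most frequent classes, + + (149) and l f (152), are the parental types, so the F1 was + + / l f.
The recombinant classes are + f and l +: 26 + 30 = 56.
Recombination frequency = 56/357 = 0.1569 ≈ 15.7%, i.e. 15.7 m.u.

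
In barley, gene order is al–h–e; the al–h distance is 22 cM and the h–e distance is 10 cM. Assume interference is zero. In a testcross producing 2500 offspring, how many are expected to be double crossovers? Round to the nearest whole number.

55

Map distances give recombination frequencies of 0.220 and 0.100 for the two intervals.
With no interference, expected double-crossover frequency = 0.220 × 0.100 = 0.02200.
Expected number = 0.02200 × 2500 = 55.00 ≈ 55.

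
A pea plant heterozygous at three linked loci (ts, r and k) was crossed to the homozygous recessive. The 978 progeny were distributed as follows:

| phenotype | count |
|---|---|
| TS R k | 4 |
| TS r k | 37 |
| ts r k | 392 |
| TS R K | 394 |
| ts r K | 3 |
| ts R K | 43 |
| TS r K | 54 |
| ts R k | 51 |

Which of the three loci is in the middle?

The two most frequent reciprocal classes, TS R K and ts r k, are the parental types, so the F1 was TS R K / ts r k.
The two rarest classes, TS R k and ts r K, are the double crossovers. Comparing them with the parentals, only the k allele has switched, so k is the middle locus and the order is r – k – ts.

k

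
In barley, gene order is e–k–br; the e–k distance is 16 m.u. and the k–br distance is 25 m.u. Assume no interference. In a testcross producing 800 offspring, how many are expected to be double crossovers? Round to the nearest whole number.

32

Map distances give recombination frequencies of 0.160 and 0.250 for the two intervals.
With no interference, expected double-crossover frequency = 0.160 × 0.250 = 0.04000.
Expected number = 0.04000 × 800 = 32.00 ≈ 32.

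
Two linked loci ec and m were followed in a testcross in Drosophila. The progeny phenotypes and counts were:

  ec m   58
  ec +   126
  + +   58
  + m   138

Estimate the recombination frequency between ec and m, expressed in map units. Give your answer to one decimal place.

The two most frequent classes, + m (138) and ec + (126), are the parental types, so the F1 was + m / ec +.
The recombinant classes are + + and ec m: 58 + 58 = 116.
Recombination frequency = 116/380 = 0.3053 ≈ 30.5%, i.e. 30.5 map units.

30.5 map units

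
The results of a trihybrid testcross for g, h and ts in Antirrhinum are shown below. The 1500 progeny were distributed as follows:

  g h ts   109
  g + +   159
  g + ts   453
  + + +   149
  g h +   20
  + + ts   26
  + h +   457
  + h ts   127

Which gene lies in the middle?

g

The two most frequent reciprocal classes, g + ts and + h +, are the parental types, so the F1 was g + ts / + h +.
The two rarest classes, + + ts and g h +, are the double crossovers. Comparing them with the parentals, only the g allele has switched, so g is the middle locus and the order is h – g – ts.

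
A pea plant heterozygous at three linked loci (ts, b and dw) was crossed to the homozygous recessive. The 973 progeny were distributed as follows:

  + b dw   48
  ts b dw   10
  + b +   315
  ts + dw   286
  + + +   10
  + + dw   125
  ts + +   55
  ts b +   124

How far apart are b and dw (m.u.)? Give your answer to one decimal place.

The two most frequent reciprocal classes, + b + and ts + dw, are the parental types, so the F1 was + b + / ts + dw.
The two rarest classes, + + + and ts b dw, are the double crossovers. Comparing them with the parentals, only the b allele has switched, so b is the middle locus and the order is ts – b – dw.
Crossovers in the b–dw interval produce the single-crossover classes + b dw and ts + + (48 + 55 = 103) plus the double crossovers (20).
RF(b–dw) = (103 + 20) / 973 = 123/973 = 0.1264 → 12.6 m.u.

12.6 m.u.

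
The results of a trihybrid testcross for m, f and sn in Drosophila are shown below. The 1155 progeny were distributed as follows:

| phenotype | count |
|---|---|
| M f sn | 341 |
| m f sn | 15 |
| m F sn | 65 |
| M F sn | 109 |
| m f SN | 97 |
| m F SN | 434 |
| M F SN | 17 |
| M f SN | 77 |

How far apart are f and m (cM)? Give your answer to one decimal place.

The two most frequent reciprocal classes, M f sn and m F SN, are the parental types, so the F1 was M f sn / m F SN.
The two rarest classes, m f sn and M F SN, are the double crossovers. Comparing them with the parentals, only the m allele has switched, so m is the middle locus and the order is f – m – sn.
Crossovers in the f–m interval produce the single-crossover classes M F sn and m f SN (109 + 97 = 206) plus the double crossovers (32).
RF(f–m) = (206 + 32) / 1155 = 238/1155 = 0.2061 → 20.6 cM.

20.6 cM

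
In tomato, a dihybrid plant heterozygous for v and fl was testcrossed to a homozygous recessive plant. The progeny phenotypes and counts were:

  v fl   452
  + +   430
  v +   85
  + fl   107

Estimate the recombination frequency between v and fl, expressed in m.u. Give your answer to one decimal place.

The two most frequent classes, + + (430) and v fl (452), are the parental types, so the F1 was + + / v fl.
The recombinant classes are + fl and v +: 107 + 85 = 192.
Recombination frequency = 192/1074 = 0.1788 ≈ 17.9%, i.e. 17.9 m.u.

17.9 m.u.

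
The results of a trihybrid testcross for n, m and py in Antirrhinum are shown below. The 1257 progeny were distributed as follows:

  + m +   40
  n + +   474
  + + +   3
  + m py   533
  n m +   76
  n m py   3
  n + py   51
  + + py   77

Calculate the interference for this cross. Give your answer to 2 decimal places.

The two most frequent reciprocal classes, n + + and + m py, are the parental types, so the F1 was n + + / + m py.
The two rarest classes, + + + and n m py, are the double crossovers. Comparing them with the parentals, only the n allele has switched, so n is the middle locus and the order is m – n – py.
m–n: (153 + 6)/1257 = 0.1265; n–py: (91 + 6)/1257 = 0.0772.
Expected DCO frequency = 0.1265 × 0.0772 ≈ 0.00977; observed = 6/1257 ≈ 0.00477.
Coefficient of coincidence = 0.00477/0.00977 ≈ 0.49; interference = 1 − 0.49 = 0.51.

0.51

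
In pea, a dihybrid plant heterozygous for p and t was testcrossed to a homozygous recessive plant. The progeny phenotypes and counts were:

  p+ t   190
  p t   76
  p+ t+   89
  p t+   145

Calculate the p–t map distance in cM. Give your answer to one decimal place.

33.0 cM

The two most frequent classes, p+ t (190) and p t+ (145), are the parental types, so the F1 was p+ t / p t+.
The recombinant classes are p+ t+ and p t: 89 + 76 = 165.
Recombination frequency = 165/500 = 0.3300 ≈ 33.0%, i.e. 33.0 cM.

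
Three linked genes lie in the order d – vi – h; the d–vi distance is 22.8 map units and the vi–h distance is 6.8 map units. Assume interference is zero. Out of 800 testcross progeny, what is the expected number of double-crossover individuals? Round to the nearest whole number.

Map distances give recombination frequencies of 0.228 and 0.068 for the two intervals.
With no interference, expected double-crossover frequency = 0.228 × 0.068 = 0.01550.
Expected number = 0.01550 × 800 = 12.40 ≈ 12.

12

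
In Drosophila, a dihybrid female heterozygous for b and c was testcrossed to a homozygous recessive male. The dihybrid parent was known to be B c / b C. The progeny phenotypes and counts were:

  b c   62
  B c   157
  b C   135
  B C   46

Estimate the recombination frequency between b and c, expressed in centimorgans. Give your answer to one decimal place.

27.0 centimorgans

The recombinant classes are B C and b c: 46 + 62 = 108.
Recombination frequency = 108/400 = 0.2700 ≈ 27.0%, i.e. 27.0 centimorgans.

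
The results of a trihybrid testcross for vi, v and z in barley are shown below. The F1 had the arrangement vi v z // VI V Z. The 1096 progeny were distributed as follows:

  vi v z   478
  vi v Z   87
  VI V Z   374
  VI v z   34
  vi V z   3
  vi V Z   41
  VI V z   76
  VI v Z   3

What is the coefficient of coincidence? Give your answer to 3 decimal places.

The two rarest classes, vi V z and VI v Z, are the double crossovers. Comparing them with the parentals, only the v allele has switched, so v is the middle locus and the order is z – v – vi.
z–v: (163 + 6)/1096 = 0.1542; v–vi: (75 + 6)/1096 = 0.0739.
Expected DCO frequency = 0.1542 × 0.0739 ≈ 0.01140; observed = 6/1096 ≈ 0.00547.
Coefficient of coincidence = 0.00547/0.01140 ≈ 0.480.

0.480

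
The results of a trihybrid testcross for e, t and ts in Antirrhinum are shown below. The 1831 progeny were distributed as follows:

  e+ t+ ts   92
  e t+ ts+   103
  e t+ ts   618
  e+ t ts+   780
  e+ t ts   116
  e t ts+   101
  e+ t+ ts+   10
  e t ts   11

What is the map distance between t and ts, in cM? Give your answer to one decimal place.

13.1 cM

The two most frequent reciprocal classes, e t+ ts and e+ t ts+, are the parental types, so the F1 was e t+ ts / e+ t ts+.
The two rarest classes, e t ts and e+ t+ ts+, are the double crossovers. Comparing them with the parentals, only the t allele has switched, so t is the middle locus and the order is e – t – ts.
Crossovers in the t–ts interval produce the single-crossover classes e t+ ts+ and e+ t ts (103 + 116 = 219) plus the double crossovers (21).
RF(t–ts) = (219 + 21) / 1831 = 240/1831 = 0.1311 → 13.1 cM.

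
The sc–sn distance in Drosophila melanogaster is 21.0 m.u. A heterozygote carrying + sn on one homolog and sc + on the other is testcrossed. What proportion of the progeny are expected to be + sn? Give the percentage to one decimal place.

A map distance of 21.0 m.u. corresponds to a recombination frequency of 0.210.
The F1 is + sn / sc +, so + sn is a parental gamete class with expected frequency (1 − r)/2 = 0.790/2 = 0.3950.
That is 0.3950 = 39.5% of the progeny.

39.5%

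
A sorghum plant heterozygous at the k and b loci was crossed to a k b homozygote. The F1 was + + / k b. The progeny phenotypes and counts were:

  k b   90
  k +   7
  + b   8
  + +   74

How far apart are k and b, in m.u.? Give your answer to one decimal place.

The recombinant classes are + b and k +: 8 + 7 = 15.
Recombination frequency = 15/179 = 0.0838 ≈ 8.4%, i.e. 8.4 m.u.

8.4 m.u.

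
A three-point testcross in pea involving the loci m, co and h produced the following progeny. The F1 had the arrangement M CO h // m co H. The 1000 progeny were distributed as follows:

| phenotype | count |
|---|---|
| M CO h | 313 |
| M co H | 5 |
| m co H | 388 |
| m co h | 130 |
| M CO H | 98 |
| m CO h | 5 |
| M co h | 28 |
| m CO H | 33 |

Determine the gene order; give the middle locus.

m

The two rarest classes, m CO h and M co H, are the double crossovers. Comparing them with the parentals, only the m allele has switched, so m is the middle locus and the order is co – m – h.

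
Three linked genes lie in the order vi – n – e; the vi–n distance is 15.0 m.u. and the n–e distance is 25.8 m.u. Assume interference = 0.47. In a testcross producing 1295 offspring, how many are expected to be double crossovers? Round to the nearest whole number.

Map distances give recombination frequencies of 0.150 and 0.258 for the two intervals.
With interference 0.47 (so coincidence = 0.53), expected double-crossover frequency = 0.150 × 0.258 × 0.53 = 0.02051.
Expected number = 0.02051 × 1295 = 26.56 ≈ 27.

27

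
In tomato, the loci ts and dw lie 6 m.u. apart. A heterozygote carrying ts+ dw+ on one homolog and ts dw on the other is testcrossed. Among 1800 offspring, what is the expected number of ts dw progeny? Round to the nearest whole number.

A map distance of 6 m.u. corresponds to a recombination frequency of 0.060.
The F1 is ts+ dw+ / ts dw, so ts dw is a parental gamete class with expected frequency (1 − r)/2 = 0.940/2 = 0.4700.
Expected number = 0.4700 × 1800 = 846.00 ≈ 846.

846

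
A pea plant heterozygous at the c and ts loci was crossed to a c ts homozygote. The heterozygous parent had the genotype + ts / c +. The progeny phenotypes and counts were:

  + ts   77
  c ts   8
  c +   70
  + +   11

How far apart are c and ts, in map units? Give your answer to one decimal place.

The recombinant classes are + + and c ts: 11 + 8 = 19.
Recombination frequency = 19/166 = 0.1145 ≈ 11.4%, i.e. 11.4 map units.

11.4 map units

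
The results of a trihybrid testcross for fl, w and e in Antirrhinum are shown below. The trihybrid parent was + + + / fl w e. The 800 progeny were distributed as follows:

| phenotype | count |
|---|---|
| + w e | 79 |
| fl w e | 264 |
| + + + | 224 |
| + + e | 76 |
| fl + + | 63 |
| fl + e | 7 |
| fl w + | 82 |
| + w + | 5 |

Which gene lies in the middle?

The two rarest classes, + w + and fl + e, are the double crossovers. Comparing them with the parentals, only the w allele has switched, so w is the middle locus and the order is fl – w – e.

w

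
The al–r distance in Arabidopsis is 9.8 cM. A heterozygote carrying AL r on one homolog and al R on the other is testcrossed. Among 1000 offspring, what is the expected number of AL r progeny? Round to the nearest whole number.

451

A map distance of 9.8 cM corresponds to a recombination frequency of 0.098.
The F1 is AL r / al R, so AL r is a parental gamete class with expected frequency (1 − r)/2 = 0.902/2 = 0.4510.
Expected number = 0.4510 × 1000 = 451.00 ≈ 451.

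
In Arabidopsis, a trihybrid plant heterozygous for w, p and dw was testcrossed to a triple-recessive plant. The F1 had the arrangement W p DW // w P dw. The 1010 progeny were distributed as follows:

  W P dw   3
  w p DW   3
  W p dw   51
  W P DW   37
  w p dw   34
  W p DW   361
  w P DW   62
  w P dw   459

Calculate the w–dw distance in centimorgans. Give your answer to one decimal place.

The two rarest classes, w p DW and W P dw, are the double crossovers. Comparing them with the parentals, only the w allele has switched, so w is the middle locus and the order is p – w – dw.
Crossovers in the w–dw interval produce the single-crossover classes W p dw and w P DW (51 + 62 = 113) plus the double crossovers (6).
RF(w–dw) = (113 + 6) / 1010 = 119/1010 = 0.1178 → 11.8 centimorgans.

11.8 centimorgans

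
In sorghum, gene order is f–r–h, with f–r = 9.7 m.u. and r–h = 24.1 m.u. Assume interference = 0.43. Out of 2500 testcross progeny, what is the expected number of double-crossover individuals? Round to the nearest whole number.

Map distances give recombination frequencies of 0.097 and 0.241 for the two intervals.
With interference 0.43 (so coincidence = 0.57), expected double-crossover frequency = 0.097 × 0.241 × 0.57 = 0.01332.
Expected number = 0.01332 × 2500 = 33.31 ≈ 33.

33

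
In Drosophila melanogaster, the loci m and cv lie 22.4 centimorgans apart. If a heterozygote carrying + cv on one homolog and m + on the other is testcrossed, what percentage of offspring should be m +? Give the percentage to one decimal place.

38.8%

A map distance of 22.4 centimorgans corresponds to a recombination frequency of 0.224.
The F1 is + cv / m +, so m + is a parental gamete class with expected frequency (1 − r)/2 = 0.776/2 = 0.3880.
That is 0.3880 = 38.8% of the progeny.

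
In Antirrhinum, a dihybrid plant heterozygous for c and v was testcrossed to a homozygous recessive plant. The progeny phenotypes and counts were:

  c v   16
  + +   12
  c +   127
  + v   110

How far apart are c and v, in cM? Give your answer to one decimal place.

The two most frequent classes, + v (110) and c + (127), are the parental types, so the F1 was + v / c +.
The recombinant classes are + + and c v: 12 + 16 = 28.
Recombination frequency = 28/265 = 0.1057 ≈ 10.6%, i.e. 10.6 cM.

10.6 cM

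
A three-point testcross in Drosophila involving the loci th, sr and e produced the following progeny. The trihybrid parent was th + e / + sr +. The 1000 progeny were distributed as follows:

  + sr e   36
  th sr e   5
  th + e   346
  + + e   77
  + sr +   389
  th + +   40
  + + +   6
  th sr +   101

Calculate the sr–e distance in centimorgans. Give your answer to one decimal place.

The two rarest classes, th sr e and + + +, are the double crossovers. Comparing them with the parentals, only the sr allele has switched, so sr is the middle locus and the order is th – sr – e.
Crossovers in the sr–e interval produce the single-crossover classes th + + and + sr e (40 + 36 = 76) plus the double crossovers (11).
RF(sr–e) = (76 + 11) / 1000 = 87/1000 = 0.0870 → 8.7 centimorgans.

8.7 centimorgans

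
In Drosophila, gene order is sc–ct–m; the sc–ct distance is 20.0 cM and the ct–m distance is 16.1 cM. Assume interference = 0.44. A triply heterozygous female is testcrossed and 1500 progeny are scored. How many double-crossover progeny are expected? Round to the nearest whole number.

27

Map distances give recombination frequencies of 0.200 and 0.161 for the two intervals.
With interference 0.44 (so coincidence = 0.56), expected double-crossover frequency = 0.200 × 0.161 × 0.56 = 0.01803.
Expected number = 0.01803 × 1500 = 27.05 ≈ 27.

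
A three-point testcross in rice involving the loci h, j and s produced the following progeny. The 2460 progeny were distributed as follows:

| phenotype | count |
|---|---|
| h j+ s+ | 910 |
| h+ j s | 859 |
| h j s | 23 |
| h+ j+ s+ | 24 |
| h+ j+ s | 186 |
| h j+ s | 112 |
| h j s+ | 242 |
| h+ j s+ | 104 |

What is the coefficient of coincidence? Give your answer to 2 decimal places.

0.93

The two most frequent reciprocal classes, h j+ s+ and h+ j s, are the parental types, so the F1 was h j+ s+ / h+ j s.
The two rarest classes, h+ j+ s+ and h j s, are the double crossovers. Comparing them with the parentals, only the h allele has switched, so h is the middle locus and the order is s – h – j.
s–h: (216 + 47)/2460 = 0.1069; h–j: (428 + 47)/2460 = 0.1931.
Expected DCO frequency = 0.1069 × 0.1931 ≈ 0.02064; observed = 47/2460 ≈ 0.01911.
Coefficient of coincidence = 0.01911/0.02064 ≈ 0.93.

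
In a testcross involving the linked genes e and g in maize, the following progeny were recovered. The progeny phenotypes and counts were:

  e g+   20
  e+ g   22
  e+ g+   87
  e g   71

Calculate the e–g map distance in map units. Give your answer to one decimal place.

The two most frequent classes, e+ g+ (87) and e g (71), are the parental types, so the F1 was e+ g+ / e g.
The recombinant classes are e+ g and e g+: 22 + 20 = 42.
Recombination frequency = 42/200 = 0.2100 ≈ 21.0%, i.e. 21.0 map units.

21.0 map units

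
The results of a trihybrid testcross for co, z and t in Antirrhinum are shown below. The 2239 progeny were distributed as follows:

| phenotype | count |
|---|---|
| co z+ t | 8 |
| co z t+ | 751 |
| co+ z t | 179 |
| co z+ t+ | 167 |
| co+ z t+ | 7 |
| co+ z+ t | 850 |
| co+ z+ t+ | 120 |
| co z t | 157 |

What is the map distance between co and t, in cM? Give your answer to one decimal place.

The two most frequent reciprocal classes, co z t+ and co+ z+ t, are the parental types, so the F1 was co z t+ / co+ z+ t.
The two rarest classes, co+ z t+ and co z+ t, are the double crossovers. Comparing them with the parentals, only the co allele has switched, so co is the middle locus and the order is t – co – z.
Crossovers in the t–co interval produce the single-crossover classes co z t and co+ z+ t+ (157 + 120 = 277) plus the double crossovers (15).
RF(t–co) = (277 + 15) / 2239 = 292/2239 = 0.1304 → 13.0 cM.

13.0 cM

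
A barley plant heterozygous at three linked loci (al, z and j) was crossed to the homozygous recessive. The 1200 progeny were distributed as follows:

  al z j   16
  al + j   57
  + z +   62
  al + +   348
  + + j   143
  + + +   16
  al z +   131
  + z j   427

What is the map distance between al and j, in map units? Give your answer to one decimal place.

The two most frequent reciprocal classes, + z j and al + +, are the parental types, so the F1 was + z j / al + +.
The two rarest classes, al z j and + + +, are the double crossovers. Comparing them with the parentals, only the al allele has switched, so al is the middle locus and the order is j – al – z.
Crossovers in the j–al interval produce the single-crossover classes + z + and al + j (62 + 57 = 119) plus the double crossovers (32).
RF(j–al) = (119 + 32) / 1200 = 151/1200 = 0.1258 → 12.6 map units.

12.6 map units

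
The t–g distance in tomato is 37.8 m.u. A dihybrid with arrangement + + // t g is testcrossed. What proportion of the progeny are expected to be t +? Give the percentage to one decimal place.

A map distance of 37.8 m.u. corresponds to a recombination frequency of 0.378.
The F1 is + + / t g, so t + is a recombinant gamete class with expected frequency r/2 = 0.378/2 = 0.1890.
That is 0.1890 = 18.9% of the progeny.

18.9%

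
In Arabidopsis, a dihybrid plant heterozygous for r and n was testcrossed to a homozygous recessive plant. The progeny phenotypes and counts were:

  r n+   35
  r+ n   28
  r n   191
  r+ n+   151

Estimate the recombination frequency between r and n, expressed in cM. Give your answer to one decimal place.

The two most frequent classes, r+ n+ (151) and r n (191), are the parental types, so the F1 was r+ n+ / r n.
The recombinant classes are r+ n and r n+: 28 + 35 = 63.
Recombination frequency = 63/405 = 0.1556 ≈ 15.6%, i.e. 15.6 cM.

15.6 cM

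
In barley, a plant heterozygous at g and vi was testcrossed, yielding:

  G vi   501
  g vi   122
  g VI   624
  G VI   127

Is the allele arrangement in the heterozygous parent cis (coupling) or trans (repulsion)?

The two most frequent classes are G vi (501) and g VI (624); these are the parental (non-recombinant) types.
So the F1 carried G vi on one chromosome and g VI on the other — the recessive alleles are on opposite chromosomes (trans / repulsion).

trans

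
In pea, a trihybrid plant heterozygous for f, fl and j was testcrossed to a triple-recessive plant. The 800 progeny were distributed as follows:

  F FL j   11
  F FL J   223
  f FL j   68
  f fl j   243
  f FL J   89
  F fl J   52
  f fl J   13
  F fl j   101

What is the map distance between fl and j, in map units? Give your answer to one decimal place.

The two most frequent reciprocal classes, f fl j and F FL J, are the parental types, so the F1 was f fl j / F FL J.
The two rarest classes, f fl J and F FL j, are the double crossovers. Comparing them with the parentals, only the j allele has switched, so j is the middle locus and the order is f – j – fl.
Crossovers in the j–fl interval produce the single-crossover classes f FL j and F fl J (68 + 52 = 120) plus the double crossovers (24).
RF(j–fl) = (120 + 24) / 800 = 144/800 = 0.1800 → 18.0 map units.

18.0 map units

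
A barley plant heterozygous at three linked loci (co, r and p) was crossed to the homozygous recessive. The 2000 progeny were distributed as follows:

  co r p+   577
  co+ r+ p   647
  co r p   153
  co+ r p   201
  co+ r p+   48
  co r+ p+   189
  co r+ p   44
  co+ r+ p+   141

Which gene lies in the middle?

co

The two most frequent reciprocal classes, co+ r+ p and co r p+, are the parental types, so the F1 was co+ r+ p / co r p+.
The two rarest classes, co r+ p and co+ r p+, are the double crossovers. Comparing them with the parentals, only the co allele has switched, so co is the middle locus and the order is p – co – r.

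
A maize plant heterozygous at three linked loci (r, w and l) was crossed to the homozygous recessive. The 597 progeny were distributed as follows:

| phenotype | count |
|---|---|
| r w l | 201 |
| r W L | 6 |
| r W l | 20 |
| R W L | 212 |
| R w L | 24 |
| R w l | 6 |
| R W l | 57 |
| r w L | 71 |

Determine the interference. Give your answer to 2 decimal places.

The two most frequent reciprocal classes, R W L and r w l, are the parental types, so the F1 was R W L / r w l.
The two rarest classes, r W L and R w l, are the double crossovers. Comparing them with the parentals, only the r allele has switched, so r is the middle locus and the order is l – r – w.
l–r: (128 + 12)/597 = 0.2345; r–w: (44 + 12)/597 = 0.0938.
Expected DCO frequency = 0.2345 × 0.0938 ≈ 0.02200; observed = 12/597 ≈ 0.02010.
Coefficient of coincidence = 0.02010/0.02200 ≈ 0.91; interference = 1 − 0.91 = 0.09.

0.09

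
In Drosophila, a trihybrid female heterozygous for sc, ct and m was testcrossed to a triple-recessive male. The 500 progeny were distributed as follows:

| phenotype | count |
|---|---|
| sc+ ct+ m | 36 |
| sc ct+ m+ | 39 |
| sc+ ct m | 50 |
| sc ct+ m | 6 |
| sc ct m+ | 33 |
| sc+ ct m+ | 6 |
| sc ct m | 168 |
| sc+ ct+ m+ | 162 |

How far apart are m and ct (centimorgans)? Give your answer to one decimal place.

16.2 centimorgans

The two most frequent reciprocal classes, sc ct m and sc+ ct+ m+, are the parental types, so the F1 was sc ct m / sc+ ct+ m+.
The two rarest classes, sc ct+ m and sc+ ct m+, are the double crossovers. Comparing them with the parentals, only the ct allele has switched, so ct is the middle locus and the order is m – ct – sc.
Crossovers in the m–ct interval produce the single-crossover classes sc ct m+ and sc+ ct+ m (33 + 36 = 69) plus the double crossovers (12).
RF(m–ct) = (69 + 12) / 500 = 81/500 = 0.1620 → 16.2 centimorgans.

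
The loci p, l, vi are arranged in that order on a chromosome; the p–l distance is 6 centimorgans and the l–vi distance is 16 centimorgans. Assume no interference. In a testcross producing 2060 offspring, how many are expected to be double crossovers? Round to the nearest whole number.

Map distances give recombination frequencies of 0.060 and 0.160 for the two intervals.
With no interference, expected double-crossover frequency = 0.060 × 0.160 = 0.00960.
Expected number = 0.00960 × 2060 = 19.78 ≈ 20.

20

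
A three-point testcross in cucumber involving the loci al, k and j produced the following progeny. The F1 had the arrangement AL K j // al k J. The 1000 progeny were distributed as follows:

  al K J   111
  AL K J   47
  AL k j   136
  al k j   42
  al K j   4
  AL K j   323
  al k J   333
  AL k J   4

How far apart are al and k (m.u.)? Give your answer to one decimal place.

25.5 m.u.

The two rarest classes, al K j and AL k J, are the double crossovers. Comparing them with the parentals, only the al allele has switched, so al is the middle locus and the order is k – al – j.
Crossovers in the k–al interval produce the single-crossover classes AL k j and al K J (136 + 111 = 247) plus the double crossovers (8).
RF(k–al) = (247 + 8) / 1000 = 255/1000 = 0.2550 → 25.5 m.u.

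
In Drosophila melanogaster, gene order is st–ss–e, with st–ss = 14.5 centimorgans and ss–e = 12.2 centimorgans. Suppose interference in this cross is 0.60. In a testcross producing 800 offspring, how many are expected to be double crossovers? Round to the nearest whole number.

6

Map distances give recombination frequencies of 0.145 and 0.122 for the two intervals.
With interference 0.60 (so coincidence = 0.40), expected double-crossover frequency = 0.145 × 0.122 × 0.40 = 0.00708.
Expected number = 0.00708 × 800 = 5.66 ≈ 6.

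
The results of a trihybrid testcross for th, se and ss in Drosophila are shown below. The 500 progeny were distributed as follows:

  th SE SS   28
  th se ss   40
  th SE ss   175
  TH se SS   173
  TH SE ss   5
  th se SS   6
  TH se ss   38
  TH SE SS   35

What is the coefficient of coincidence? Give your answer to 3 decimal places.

The two most frequent reciprocal classes, th SE ss and TH se SS, are the parental types, so the F1 was th SE ss / TH se SS.
The two rarest classes, TH SE ss and th se SS, are the double crossovers. Comparing them with the parentals, only the th allele has switched, so th is the middle locus and the order is se – th – ss.
se–th: (75 + 11)/500 = 0.1720; th–ss: (66 + 11)/500 = 0.1540.
Expected DCO frequency = 0.1720 × 0.1540 ≈ 0.02649; observed = 11/500 ≈ 0.02200.
Coefficient of coincidence = 0.02200/0.02649 ≈ 0.831.

0.831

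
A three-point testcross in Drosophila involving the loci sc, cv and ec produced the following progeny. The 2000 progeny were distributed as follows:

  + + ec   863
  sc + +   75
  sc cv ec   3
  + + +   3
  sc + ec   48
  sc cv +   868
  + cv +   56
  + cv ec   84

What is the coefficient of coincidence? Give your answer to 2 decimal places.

0.66

The two most frequent reciprocal classes, sc cv + and + + ec, are the parental types, so the F1 was sc cv + / + + ec.
The two rarest classes, sc cv ec and + + +, are the double crossovers. Comparing them with the parentals, only the ec allele has switched, so ec is the middle locus and the order is cv – ec – sc.
cv–ec: (159 + 6)/2000 = 0.0825; ec–sc: (104 + 6)/2000 = 0.0550.
Expected DCO frequency = 0.0825 × 0.0550 ≈ 0.00454; observed = 6/2000 ≈ 0.00300.
Coefficient of coincidence = 0.00300/0.00454 ≈ 0.66.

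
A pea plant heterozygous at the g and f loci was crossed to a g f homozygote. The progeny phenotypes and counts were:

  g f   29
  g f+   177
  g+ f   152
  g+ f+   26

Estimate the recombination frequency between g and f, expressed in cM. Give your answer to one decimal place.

The two most frequent classes, g+ f (152) and g f+ (177), are the parental types, so the F1 was g+ f / g f+.
The recombinant classes are g+ f+ and g f: 26 + 29 = 55.
Recombination frequency = 55/384 = 0.1432 ≈ 14.3%, i.e. 14.3 cM.

14.3 cM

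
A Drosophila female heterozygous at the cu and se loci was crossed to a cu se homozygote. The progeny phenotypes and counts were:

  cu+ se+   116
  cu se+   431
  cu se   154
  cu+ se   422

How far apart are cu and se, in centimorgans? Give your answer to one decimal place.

24.0 centimorgans

The two most frequent classes, cu+ se (422) and cu se+ (431), are the parental types, so the F1 was cu+ se / cu se+.
The recombinant classes are cu+ se+ and cu se: 116 + 154 = 270.
Recombination frequency = 270/1123 = 0.2404 ≈ 24.0%, i.e. 24.0 centimorgans.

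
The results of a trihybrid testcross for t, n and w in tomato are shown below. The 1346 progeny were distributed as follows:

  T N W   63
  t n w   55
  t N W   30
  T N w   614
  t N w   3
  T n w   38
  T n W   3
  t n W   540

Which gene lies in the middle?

The two most frequent reciprocal classes, t n W and T N w, are the parental types, so the F1 was t n W / T N w.
The two rarest classes, T n W and t N w, are the double crossovers. Comparing them with the parentals, only the t allele has switched, so t is the middle locus and the order is n – t – w.

t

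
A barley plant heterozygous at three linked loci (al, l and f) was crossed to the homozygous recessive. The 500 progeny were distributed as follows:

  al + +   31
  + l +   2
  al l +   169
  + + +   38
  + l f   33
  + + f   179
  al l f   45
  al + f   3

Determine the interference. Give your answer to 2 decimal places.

The two most frequent reciprocal classes, + + f and al l +, are the parental types, so the F1 was + + f / al l +.
The two rarest classes, al + f and + l +, are the double crossovers. Comparing them with the parentals, only the al allele has switched, so al is the middle locus and the order is l – al – f.
l–al: (64 + 5)/500 = 0.1380; al–f: (83 + 5)/500 = 0.1760.
Expected DCO frequency = 0.1380 × 0.1760 ≈ 0.02429; observed = 5/500 ≈ 0.01000.
Coefficient of coincidence = 0.01000/0.02429 ≈ 0.41; interference = 1 − 0.41 = 0.59.

0.59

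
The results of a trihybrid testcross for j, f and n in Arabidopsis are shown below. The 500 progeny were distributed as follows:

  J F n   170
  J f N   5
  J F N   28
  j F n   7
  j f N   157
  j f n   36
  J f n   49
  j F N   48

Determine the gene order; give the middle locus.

The two most frequent reciprocal classes, J F n and j f N, are the parental types, so the F1 was J F n / j f N.
The two rarest classes, j F n and J f N, are the double crossovers. Comparing them with the parentals, only the j allele has switched, so j is the middle locus and the order is f – j – n.

j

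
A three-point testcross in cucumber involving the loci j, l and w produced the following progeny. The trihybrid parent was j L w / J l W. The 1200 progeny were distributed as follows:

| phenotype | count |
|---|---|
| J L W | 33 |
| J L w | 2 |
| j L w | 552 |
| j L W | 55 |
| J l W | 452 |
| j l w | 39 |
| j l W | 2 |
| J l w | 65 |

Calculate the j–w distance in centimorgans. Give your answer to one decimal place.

10.3 centimorgans

The two rarest classes, J L w and j l W, are the double crossovers. Comparing them with the parentals, only the j allele has switched, so j is the middle locus and the order is w – j – l.
Crossovers in the w–j interval produce the single-crossover classes j L W and J l w (55 + 65 = 120) plus the double crossovers (4).
RF(w–j) = (120 + 4) / 1200 = 124/1200 = 0.1033 → 10.3 centimorgans.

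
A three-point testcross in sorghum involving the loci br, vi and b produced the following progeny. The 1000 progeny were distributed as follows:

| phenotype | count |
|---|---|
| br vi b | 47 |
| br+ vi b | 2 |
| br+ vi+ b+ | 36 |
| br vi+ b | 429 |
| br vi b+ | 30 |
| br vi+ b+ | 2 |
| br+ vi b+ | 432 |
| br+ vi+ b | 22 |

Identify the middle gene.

The two most frequent reciprocal classes, br+ vi b+ and br vi+ b, are the parental types, so the F1 was br+ vi b+ / br vi+ b.
The two rarest classes, br+ vi b and br vi+ b+, are the double crossovers. Comparing them with the parentals, only the b allele has switched, so b is the middle locus and the order is vi – b – br.

b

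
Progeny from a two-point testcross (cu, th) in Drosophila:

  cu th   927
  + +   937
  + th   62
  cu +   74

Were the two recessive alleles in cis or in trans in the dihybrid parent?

The two most frequent classes are + + (937) and cu th (927); these are the parental (non-recombinant) types.
So the F1 carried + + on one chromosome and cu th on the other — the recessive alleles are on the same chromosome (cis / coupling).

cis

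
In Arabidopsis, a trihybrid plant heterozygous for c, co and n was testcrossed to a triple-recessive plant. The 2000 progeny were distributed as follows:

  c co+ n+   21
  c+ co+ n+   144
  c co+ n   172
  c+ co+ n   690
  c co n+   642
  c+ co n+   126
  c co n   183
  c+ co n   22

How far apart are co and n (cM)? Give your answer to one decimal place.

18.5 cM

The two most frequent reciprocal classes, c+ co+ n and c co n+, are the parental types, so the F1 was c+ co+ n / c co n+.
The two rarest classes, c+ co n and c co+ n+, are the double crossovers. Comparing them with the parentals, only the co allele has switched, so co is the middle locus and the order is c – co – n.
Crossovers in the co–n interval produce the single-crossover classes c+ co+ n+ and c co n (144 + 183 = 327) plus the double crossovers (43).
RF(co–n) = (327 + 43) / 2000 = 370/2000 = 0.1850 → 18.5 cM.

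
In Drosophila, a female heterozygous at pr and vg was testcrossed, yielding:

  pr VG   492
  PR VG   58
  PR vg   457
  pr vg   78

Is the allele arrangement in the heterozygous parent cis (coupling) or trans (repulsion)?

The two most frequent classes are PR vg (457) and pr VG (492); these are the parental (non-recombinant) types.
So the F1 carried PR vg on one chromosome and pr VG on the other — the recessive alleles are on opposite chromosomes (trans / repulsion).

trans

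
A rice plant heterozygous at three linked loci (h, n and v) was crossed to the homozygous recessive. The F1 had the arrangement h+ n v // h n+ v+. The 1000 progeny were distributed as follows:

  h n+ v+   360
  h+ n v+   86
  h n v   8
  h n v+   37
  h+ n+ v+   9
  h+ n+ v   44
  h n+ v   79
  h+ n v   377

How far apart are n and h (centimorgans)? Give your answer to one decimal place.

9.8 centimorgans

The two rarest classes, h n v and h+ n+ v+, are the double crossovers. Comparing them with the parentals, only the h allele has switched, so h is the middle locus and the order is v – h – n.
Crossovers in the h–n interval produce the single-crossover classes h+ n+ v and h n v+ (44 + 37 = 81) plus the double crossovers (17).
RF(h–n) = (81 + 17) / 1000 = 98/1000 = 0.0980 → 9.8 centimorgans.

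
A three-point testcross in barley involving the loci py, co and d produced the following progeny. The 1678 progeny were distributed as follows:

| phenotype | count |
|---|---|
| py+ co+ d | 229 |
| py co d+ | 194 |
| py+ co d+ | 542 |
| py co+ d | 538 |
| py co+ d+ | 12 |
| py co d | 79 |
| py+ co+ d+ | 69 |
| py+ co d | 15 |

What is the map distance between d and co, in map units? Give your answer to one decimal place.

The two most frequent reciprocal classes, py co+ d and py+ co d+, are the parental types, so the F1 was py co+ d / py+ co d+.
The two rarest classes, py co+ d+ and py+ co d, are the double crossovers. Comparing them with the parentals, only the d allele has switched, so d is the middle locus and the order is co – d – py.
Crossovers in the co–d interval produce the single-crossover classes py co d and py+ co+ d+ (79 + 69 = 148) plus the double crossovers (27).
RF(co–d) = (148 + 27) / 1678 = 175/1678 = 0.1043 → 10.4 map units.

10.4 map units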